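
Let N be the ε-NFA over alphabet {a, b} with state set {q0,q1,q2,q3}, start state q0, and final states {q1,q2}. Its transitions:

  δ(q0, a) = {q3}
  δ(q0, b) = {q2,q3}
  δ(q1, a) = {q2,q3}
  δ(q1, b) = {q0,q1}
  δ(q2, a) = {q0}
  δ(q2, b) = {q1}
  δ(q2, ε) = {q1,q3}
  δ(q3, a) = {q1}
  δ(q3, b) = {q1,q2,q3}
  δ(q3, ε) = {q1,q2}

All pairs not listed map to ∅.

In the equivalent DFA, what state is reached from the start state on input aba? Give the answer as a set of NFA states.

{q0,q1,q2,q3}

Start: {q0}.
δ(q0,a) = {q3}.
Union: {q3}.
ε-closure gives {q1,q2,q3}.
After a: {q1,q2,q3}.
δ(q1,b) = {q0,q1}; δ(q2,b) = {q1}; δ(q3,b) = {q1,q2,q3}.
Union: {q0,q1,q2,q3}.
After b: {q0,q1,q2,q3}.
δ(q0,a) = {q3}; δ(q1,a) = {q2,q3}; δ(q2,a) = {q0}; δ(q3,a) = {q1}.
Union: {q0,q1,q2,q3}.
After a: {q0,q1,q2,q3}.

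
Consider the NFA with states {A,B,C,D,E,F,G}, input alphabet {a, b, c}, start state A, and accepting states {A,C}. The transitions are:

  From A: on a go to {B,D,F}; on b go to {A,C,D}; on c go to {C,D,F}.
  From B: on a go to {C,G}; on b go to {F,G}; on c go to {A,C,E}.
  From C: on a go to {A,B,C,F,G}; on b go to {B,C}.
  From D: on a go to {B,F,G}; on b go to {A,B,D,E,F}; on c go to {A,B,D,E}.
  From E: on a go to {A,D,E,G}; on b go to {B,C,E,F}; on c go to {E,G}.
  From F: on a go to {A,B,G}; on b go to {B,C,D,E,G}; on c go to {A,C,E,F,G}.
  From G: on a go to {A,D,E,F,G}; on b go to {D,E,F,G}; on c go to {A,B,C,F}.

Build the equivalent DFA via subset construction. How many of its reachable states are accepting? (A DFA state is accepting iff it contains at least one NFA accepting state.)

Start state of the DFA: {A}.
{A} --a--> {B,D,F}  [new]
{A} --b--> {A,C,D}  [new]
{A} --c--> {C,D,F}  [new]
{B,D,F} --a--> {A,B,C,F,G}  [new]
{B,D,F} --b--> {A,B,C,D,E,F,G}  [new]
{B,D,F} --c--> {A,B,C,D,E,F,G}  [seen]
{A,C,D} --a--> {A,B,C,D,F,G}  [new]
{A,C,D} --b--> {A,B,C,D,E,F}  [new]
{A,C,D} --c--> {A,B,C,D,E,F}  [seen]
{C,D,F} --a--> {A,B,C,F,G}  [seen]
{C,D,F} --b--> {A,B,C,D,E,F,G}  [seen]
{C,D,F} --c--> {A,B,C,D,E,F,G}  [seen]
{A,B,C,F,G} --a--> {A,B,C,D,E,F,G}  [seen]
{A,B,C,F,G} --b--> {A,B,C,D,E,F,G}  [seen]
{A,B,C,F,G} --c--> {A,B,C,D,E,F,G}  [seen]
{A,B,C,D,E,F,G} --a--> {A,B,C,D,E,F,G}  [seen]
{A,B,C,D,E,F,G} --b--> {A,B,C,D,E,F,G}  [seen]
{A,B,C,D,E,F,G} --c--> {A,B,C,D,E,F,G}  [seen]
{A,B,C,D,F,G} --a--> {A,B,C,D,E,F,G}  [seen]
{A,B,C,D,F,G} --b--> {A,B,C,D,E,F,G}  [seen]
{A,B,C,D,F,G} --c--> {A,B,C,D,E,F,G}  [seen]
{A,B,C,D,E,F} --a--> {A,B,C,D,E,F,G}  [seen]
{A,B,C,D,E,F} --b--> {A,B,C,D,E,F,G}  [seen]
{A,B,C,D,E,F} --c--> {A,B,C,D,E,F,G}  [seen]
Reachable DFA states: {A}, {B,D,F}, {A,C,D}, {C,D,F}, {A,B,C,F,G}, {A,B,C,D,E,F,G}, {A,B,C,D,F,G}, {A,B,C,D,E,F}.
Accepting DFA states (contain an NFA accepting state): {A}, {A,C,D}, {C,D,F}, {A,B,C,F,G}, {A,B,C,D,E,F,G}, {A,B,C,D,F,G}, {A,B,C,D,E,F}.

7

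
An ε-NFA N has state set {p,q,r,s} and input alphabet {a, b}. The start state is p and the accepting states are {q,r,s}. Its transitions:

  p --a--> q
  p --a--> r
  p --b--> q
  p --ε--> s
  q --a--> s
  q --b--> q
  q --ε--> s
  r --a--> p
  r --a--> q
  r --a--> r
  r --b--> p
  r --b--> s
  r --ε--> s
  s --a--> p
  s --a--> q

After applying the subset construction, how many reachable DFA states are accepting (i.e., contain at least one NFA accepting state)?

4

Start state of the DFA: {p,s} (ε-closure of the NFA start).
{p,s} --a--> {p,q,r,s}  [new]
{p,s} --b--> {q,s}  [new]
{p,q,r,s} --a--> {p,q,r,s}  [seen]
{p,q,r,s} --b--> {p,q,s}  [new]
{q,s} --a--> {p,q,s}  [seen]
{q,s} --b--> {q,s}  [seen]
{p,q,s} --a--> {p,q,r,s}  [seen]
{p,q,s} --b--> {q,s}  [seen]
Reachable DFA states: {p,s}, {p,q,r,s}, {q,s}, {p,q,s}.
Accepting DFA states (contain an NFA accepting state): {p,s}, {p,q,r,s}, {q,s}, {p,q,s}.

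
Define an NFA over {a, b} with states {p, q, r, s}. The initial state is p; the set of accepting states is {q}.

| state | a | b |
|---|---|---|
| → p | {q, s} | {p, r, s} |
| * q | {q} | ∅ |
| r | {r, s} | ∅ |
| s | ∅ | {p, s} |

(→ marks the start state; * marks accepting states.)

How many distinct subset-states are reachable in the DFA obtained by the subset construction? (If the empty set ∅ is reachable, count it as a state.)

Start state of the DFA: {p}.
{p} --a--> {q, s}  [new]
{p} --b--> {p, r, s}  [new]
{q, s} --a--> {q}  [new]
{q, s} --b--> {p, s}  [new]
{p, r, s} --a--> {q, r, s}  [new]
{p, r, s} --b--> {p, r, s}  [seen]
{q} --a--> {q}  [seen]
{q} --b--> ∅  [new]
{p, s} --a--> {q, s}  [seen]
{p, s} --b--> {p, r, s}  [seen]
{q, r, s} --a--> {q, r, s}  [seen]
{q, r, s} --b--> {p, s}  [seen]
∅ --a--> ∅  [seen]
∅ --b--> ∅  [seen]
Reachable DFA states: {p}, {q, s}, {p, r, s}, {q}, {p, s}, {q, r, s}, ∅.

7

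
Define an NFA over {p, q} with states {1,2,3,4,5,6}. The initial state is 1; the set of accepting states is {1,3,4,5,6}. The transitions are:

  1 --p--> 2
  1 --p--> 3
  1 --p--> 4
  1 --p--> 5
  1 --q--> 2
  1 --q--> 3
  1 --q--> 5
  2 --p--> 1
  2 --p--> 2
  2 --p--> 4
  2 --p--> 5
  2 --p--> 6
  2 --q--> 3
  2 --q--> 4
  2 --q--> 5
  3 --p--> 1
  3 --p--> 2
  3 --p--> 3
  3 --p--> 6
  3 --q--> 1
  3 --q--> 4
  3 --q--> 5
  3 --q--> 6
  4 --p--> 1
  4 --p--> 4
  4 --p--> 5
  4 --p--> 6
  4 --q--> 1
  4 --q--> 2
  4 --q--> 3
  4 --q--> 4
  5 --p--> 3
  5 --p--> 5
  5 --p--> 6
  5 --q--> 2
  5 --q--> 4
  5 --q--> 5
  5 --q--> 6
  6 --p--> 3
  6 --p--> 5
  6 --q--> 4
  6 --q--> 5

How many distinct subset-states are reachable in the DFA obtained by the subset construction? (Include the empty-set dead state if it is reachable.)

4

Start state of the DFA: {1}.
{1} --p--> {2,3,4,5}  [new]
{1} --q--> {2,3,5}  [new]
{2,3,4,5} --p--> {1,2,3,4,5,6}  [new]
{2,3,4,5} --q--> {1,2,3,4,5,6}  [seen]
{2,3,5} --p--> {1,2,3,4,5,6}  [seen]
{2,3,5} --q--> {1,2,3,4,5,6}  [seen]
{1,2,3,4,5,6} --p--> {1,2,3,4,5,6}  [seen]
{1,2,3,4,5,6} --q--> {1,2,3,4,5,6}  [seen]
Reachable DFA states: {1}, {2,3,4,5}, {2,3,5}, {1,2,3,4,5,6}.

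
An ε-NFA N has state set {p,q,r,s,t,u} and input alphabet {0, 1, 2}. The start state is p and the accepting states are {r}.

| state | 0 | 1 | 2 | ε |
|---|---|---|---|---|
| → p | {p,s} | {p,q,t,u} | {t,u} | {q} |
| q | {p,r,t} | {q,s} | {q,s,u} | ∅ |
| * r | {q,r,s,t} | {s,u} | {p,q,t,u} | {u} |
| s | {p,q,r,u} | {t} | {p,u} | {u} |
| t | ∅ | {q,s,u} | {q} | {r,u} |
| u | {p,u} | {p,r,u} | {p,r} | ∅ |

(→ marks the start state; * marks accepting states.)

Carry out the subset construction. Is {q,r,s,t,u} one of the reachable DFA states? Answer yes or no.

Start state of the DFA: {p,q} (ε-closure of the NFA start).
{p,q} --0--> {p,q,r,s,t,u}  [new]
{p,q} --1--> {p,q,r,s,t,u}  [seen]
{p,q} --2--> {q,r,s,t,u}  [new]
{p,q,r,s,t,u} --0--> {p,q,r,s,t,u}  [seen]
{p,q,r,s,t,u} --1--> {p,q,r,s,t,u}  [seen]
{p,q,r,s,t,u} --2--> {p,q,r,s,t,u}  [seen]
{q,r,s,t,u} --0--> {p,q,r,s,t,u}  [seen]
{q,r,s,t,u} --1--> {p,q,r,s,t,u}  [seen]
{q,r,s,t,u} --2--> {p,q,r,s,t,u}  [seen]
Reachable DFA states: {p,q}, {p,q,r,s,t,u}, {q,r,s,t,u}.
{q,r,s,t,u} is among them.

yes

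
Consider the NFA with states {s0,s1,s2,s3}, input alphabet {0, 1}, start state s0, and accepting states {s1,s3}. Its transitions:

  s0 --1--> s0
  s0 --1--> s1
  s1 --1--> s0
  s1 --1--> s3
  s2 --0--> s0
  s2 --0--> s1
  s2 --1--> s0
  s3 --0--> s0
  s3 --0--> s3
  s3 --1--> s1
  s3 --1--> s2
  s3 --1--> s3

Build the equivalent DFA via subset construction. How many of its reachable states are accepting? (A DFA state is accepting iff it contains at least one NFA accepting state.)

4

Start state of the DFA: {s0}.
{s0} --0--> ∅  [new]
{s0} --1--> {s0,s1}  [new]
∅ --0--> ∅  [seen]
∅ --1--> ∅  [seen]
{s0,s1} --0--> ∅  [seen]
{s0,s1} --1--> {s0,s1,s3}  [new]
{s0,s1,s3} --0--> {s0,s3}  [new]
{s0,s1,s3} --1--> {s0,s1,s2,s3}  [new]
{s0,s3} --0--> {s0,s3}  [seen]
{s0,s3} --1--> {s0,s1,s2,s3}  [seen]
{s0,s1,s2,s3} --0--> {s0,s1,s3}  [seen]
{s0,s1,s2,s3} --1--> {s0,s1,s2,s3}  [seen]
Reachable DFA states: {s0}, ∅, {s0,s1}, {s0,s1,s3}, {s0,s3}, {s0,s1,s2,s3}.
Accepting DFA states (contain an NFA accepting state): {s0,s1}, {s0,s1,s3}, {s0,s3}, {s0,s1,s2,s3}.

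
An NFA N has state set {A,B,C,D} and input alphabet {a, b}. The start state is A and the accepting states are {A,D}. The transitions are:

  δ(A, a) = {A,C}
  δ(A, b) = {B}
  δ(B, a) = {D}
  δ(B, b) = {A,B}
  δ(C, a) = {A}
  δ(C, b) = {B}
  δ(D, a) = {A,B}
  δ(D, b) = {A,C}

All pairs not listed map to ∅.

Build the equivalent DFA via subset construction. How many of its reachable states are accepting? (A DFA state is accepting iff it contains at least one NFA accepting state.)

6

Start state of the DFA: {A}.
{A} --a--> {A,C}  [new]
{A} --b--> {B}  [new]
{A,C} --a--> {A,C}  [seen]
{A,C} --b--> {B}  [seen]
{B} --a--> {D}  [new]
{B} --b--> {A,B}  [new]
{D} --a--> {A,B}  [seen]
{D} --b--> {A,C}  [seen]
{A,B} --a--> {A,C,D}  [new]
{A,B} --b--> {A,B}  [seen]
{A,C,D} --a--> {A,B,C}  [new]
{A,C,D} --b--> {A,B,C}  [seen]
{A,B,C} --a--> {A,C,D}  [seen]
{A,B,C} --b--> {A,B}  [seen]
Reachable DFA states: {A}, {A,C}, {B}, {D}, {A,B}, {A,C,D}, {A,B,C}.
Accepting DFA states (contain an NFA accepting state): {A}, {A,C}, {D}, {A,B}, {A,C,D}, {A,B,C}.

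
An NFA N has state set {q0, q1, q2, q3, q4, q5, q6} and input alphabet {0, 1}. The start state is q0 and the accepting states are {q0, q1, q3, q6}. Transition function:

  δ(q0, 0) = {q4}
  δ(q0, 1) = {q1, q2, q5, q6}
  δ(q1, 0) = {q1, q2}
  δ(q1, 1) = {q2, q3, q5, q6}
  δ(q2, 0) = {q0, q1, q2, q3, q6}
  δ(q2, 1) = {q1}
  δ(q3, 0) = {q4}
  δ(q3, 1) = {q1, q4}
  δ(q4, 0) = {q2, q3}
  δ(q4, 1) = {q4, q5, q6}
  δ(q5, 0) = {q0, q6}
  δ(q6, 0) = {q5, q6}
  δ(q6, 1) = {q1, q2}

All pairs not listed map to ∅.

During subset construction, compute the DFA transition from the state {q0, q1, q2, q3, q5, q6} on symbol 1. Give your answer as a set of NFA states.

δ(q0,1) = {q1, q2, q5, q6}; δ(q1,1) = {q2, q3, q5, q6}; δ(q2,1) = {q1}; δ(q3,1) = {q1, q4}; δ(q5,1) = ∅; δ(q6,1) = {q1, q2}.
Union: {q1, q2, q3, q4, q5, q6}.

{q1, q2, q3, q4, q5, q6}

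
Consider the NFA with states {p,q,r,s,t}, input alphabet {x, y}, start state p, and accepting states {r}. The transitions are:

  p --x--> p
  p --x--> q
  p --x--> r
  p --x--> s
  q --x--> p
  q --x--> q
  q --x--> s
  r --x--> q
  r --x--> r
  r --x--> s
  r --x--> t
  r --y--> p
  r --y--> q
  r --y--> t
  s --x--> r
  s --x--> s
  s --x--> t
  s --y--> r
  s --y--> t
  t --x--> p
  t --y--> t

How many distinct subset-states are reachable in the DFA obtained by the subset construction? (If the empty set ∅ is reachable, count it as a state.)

Start state of the DFA: {p}.
{p} --x--> {p,q,r,s}  [new]
{p} --y--> ∅  [new]
{p,q,r,s} --x--> {p,q,r,s,t}  [new]
{p,q,r,s} --y--> {p,q,r,t}  [new]
∅ --x--> ∅  [seen]
∅ --y--> ∅  [seen]
{p,q,r,s,t} --x--> {p,q,r,s,t}  [seen]
{p,q,r,s,t} --y--> {p,q,r,t}  [seen]
{p,q,r,t} --x--> {p,q,r,s,t}  [seen]
{p,q,r,t} --y--> {p,q,t}  [new]
{p,q,t} --x--> {p,q,r,s}  [seen]
{p,q,t} --y--> {t}  [new]
{t} --x--> {p}  [seen]
{t} --y--> {t}  [seen]
Reachable DFA states: {p}, {p,q,r,s}, ∅, {p,q,r,s,t}, {p,q,r,t}, {p,q,t}, {t}.

7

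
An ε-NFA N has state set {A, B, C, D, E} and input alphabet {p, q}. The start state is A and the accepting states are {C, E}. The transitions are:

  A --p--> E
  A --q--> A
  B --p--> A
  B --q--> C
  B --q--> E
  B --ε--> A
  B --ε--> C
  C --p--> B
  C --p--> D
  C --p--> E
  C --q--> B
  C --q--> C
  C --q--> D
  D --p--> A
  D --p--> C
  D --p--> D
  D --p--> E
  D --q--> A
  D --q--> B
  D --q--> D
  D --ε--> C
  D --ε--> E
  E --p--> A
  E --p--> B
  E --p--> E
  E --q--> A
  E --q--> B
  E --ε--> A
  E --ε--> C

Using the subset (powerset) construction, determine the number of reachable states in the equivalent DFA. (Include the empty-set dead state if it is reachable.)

3

Start state of the DFA: {A} (ε-closure of the NFA start).
{A} --p--> {A, C, E}  [new]
{A} --q--> {A}  [seen]
{A, C, E} --p--> {A, B, C, D, E}  [new]
{A, C, E} --q--> {A, B, C, D, E}  [seen]
{A, B, C, D, E} --p--> {A, B, C, D, E}  [seen]
{A, B, C, D, E} --q--> {A, B, C, D, E}  [seen]
Reachable DFA states: {A}, {A, C, E}, {A, B, C, D, E}.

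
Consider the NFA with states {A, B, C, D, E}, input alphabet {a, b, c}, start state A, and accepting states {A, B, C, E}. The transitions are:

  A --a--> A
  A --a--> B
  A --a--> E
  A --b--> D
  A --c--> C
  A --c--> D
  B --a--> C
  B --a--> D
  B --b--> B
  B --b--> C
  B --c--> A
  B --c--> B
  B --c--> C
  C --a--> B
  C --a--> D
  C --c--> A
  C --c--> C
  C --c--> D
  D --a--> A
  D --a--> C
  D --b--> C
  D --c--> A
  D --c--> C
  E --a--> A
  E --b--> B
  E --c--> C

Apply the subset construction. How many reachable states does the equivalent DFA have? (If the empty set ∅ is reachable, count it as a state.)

Start state of the DFA: {A}.
{A} --a--> {A, B, E}  [new]
{A} --b--> {D}  [new]
{A} --c--> {C, D}  [new]
{A, B, E} --a--> {A, B, C, D, E}  [new]
{A, B, E} --b--> {B, C, D}  [new]
{A, B, E} --c--> {A, B, C, D}  [new]
{D} --a--> {A, C}  [new]
{D} --b--> {C}  [new]
{D} --c--> {A, C}  [seen]
{C, D} --a--> {A, B, C, D}  [seen]
{C, D} --b--> {C}  [seen]
{C, D} --c--> {A, C, D}  [new]
{A, B, C, D, E} --a--> {A, B, C, D, E}  [seen]
{A, B, C, D, E} --b--> {B, C, D}  [seen]
{A, B, C, D, E} --c--> {A, B, C, D}  [seen]
{B, C, D} --a--> {A, B, C, D}  [seen]
{B, C, D} --b--> {B, C}  [new]
{B, C, D} --c--> {A, B, C, D}  [seen]
{A, B, C, D} --a--> {A, B, C, D, E}  [seen]
{A, B, C, D} --b--> {B, C, D}  [seen]
{A, B, C, D} --c--> {A, B, C, D}  [seen]
{A, C} --a--> {A, B, D, E}  [new]
{A, C} --b--> {D}  [seen]
{A, C} --c--> {A, C, D}  [seen]
{C} --a--> {B, D}  [new]
{C} --b--> ∅  [new]
{C} --c--> {A, C, D}  [seen]
{A, C, D} --a--> {A, B, C, D, E}  [seen]
{A, C, D} --b--> {C, D}  [seen]
{A, C, D} --c--> {A, C, D}  [seen]
{B, C} --a--> {B, C, D}  [seen]
{B, C} --b--> {B, C}  [seen]
{B, C} --c--> {A, B, C, D}  [seen]
{A, B, D, E} --a--> {A, B, C, D, E}  [seen]
{A, B, D, E} --b--> {B, C, D}  [seen]
{A, B, D, E} --c--> {A, B, C, D}  [seen]
{B, D} --a--> {A, C, D}  [seen]
{B, D} --b--> {B, C}  [seen]
{B, D} --c--> {A, B, C}  [new]
∅ --a--> ∅  [seen]
∅ --b--> ∅  [seen]
∅ --c--> ∅  [seen]
{A, B, C} --a--> {A, B, C, D, E}  [seen]
{A, B, C} --b--> {B, C, D}  [seen]
{A, B, C} --c--> {A, B, C, D}  [seen]
Reachable DFA states: {A}, {A, B, E}, {D}, {C, D}, {A, B, C, D, E}, {B, C, D}, {A, B, C, D}, {A, C}, {C}, {A, C, D}, {B, C}, {A, B, D, E}, {B, D}, ∅, {A, B, C}.

15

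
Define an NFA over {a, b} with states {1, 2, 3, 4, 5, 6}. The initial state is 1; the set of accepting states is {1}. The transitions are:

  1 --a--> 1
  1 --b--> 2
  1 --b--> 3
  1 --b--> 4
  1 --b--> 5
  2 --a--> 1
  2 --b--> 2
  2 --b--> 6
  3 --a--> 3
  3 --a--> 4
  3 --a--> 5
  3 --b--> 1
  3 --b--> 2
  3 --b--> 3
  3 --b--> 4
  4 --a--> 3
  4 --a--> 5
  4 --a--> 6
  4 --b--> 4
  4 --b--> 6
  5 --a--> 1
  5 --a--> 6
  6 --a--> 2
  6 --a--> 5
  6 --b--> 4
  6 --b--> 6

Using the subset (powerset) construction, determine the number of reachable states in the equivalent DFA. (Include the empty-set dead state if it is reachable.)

5

Start state of the DFA: {1}.
{1} --a--> {1}  [seen]
{1} --b--> {2, 3, 4, 5}  [new]
{2, 3, 4, 5} --a--> {1, 3, 4, 5, 6}  [new]
{2, 3, 4, 5} --b--> {1, 2, 3, 4, 6}  [new]
{1, 3, 4, 5, 6} --a--> {1, 2, 3, 4, 5, 6}  [new]
{1, 3, 4, 5, 6} --b--> {1, 2, 3, 4, 5, 6}  [seen]
{1, 2, 3, 4, 6} --a--> {1, 2, 3, 4, 5, 6}  [seen]
{1, 2, 3, 4, 6} --b--> {1, 2, 3, 4, 5, 6}  [seen]
{1, 2, 3, 4, 5, 6} --a--> {1, 2, 3, 4, 5, 6}  [seen]
{1, 2, 3, 4, 5, 6} --b--> {1, 2, 3, 4, 5, 6}  [seen]
Reachable DFA states: {1}, {2, 3, 4, 5}, {1, 3, 4, 5, 6}, {1, 2, 3, 4, 6}, {1, 2, 3, 4, 5, 6}.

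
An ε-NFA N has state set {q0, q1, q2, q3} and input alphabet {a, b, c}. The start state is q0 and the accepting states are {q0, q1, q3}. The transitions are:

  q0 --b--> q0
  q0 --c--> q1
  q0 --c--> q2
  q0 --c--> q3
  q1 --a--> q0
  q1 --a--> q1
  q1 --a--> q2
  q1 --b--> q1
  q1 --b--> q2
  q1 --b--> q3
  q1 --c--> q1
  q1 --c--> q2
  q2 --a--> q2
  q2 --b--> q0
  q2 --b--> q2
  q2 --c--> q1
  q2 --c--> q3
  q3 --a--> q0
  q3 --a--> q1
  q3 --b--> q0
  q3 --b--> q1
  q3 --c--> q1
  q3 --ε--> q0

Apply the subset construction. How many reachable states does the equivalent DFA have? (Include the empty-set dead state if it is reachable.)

Start state of the DFA: {q0} (ε-closure of the NFA start).
{q0} --a--> ∅  [new]
{q0} --b--> {q0}  [seen]
{q0} --c--> {q0, q1, q2, q3}  [new]
∅ --a--> ∅  [seen]
∅ --b--> ∅  [seen]
∅ --c--> ∅  [seen]
{q0, q1, q2, q3} --a--> {q0, q1, q2}  [new]
{q0, q1, q2, q3} --b--> {q0, q1, q2, q3}  [seen]
{q0, q1, q2, q3} --c--> {q0, q1, q2, q3}  [seen]
{q0, q1, q2} --a--> {q0, q1, q2}  [seen]
{q0, q1, q2} --b--> {q0, q1, q2, q3}  [seen]
{q0, q1, q2} --c--> {q0, q1, q2, q3}  [seen]
Reachable DFA states: {q0}, ∅, {q0, q1, q2, q3}, {q0, q1, q2}.

4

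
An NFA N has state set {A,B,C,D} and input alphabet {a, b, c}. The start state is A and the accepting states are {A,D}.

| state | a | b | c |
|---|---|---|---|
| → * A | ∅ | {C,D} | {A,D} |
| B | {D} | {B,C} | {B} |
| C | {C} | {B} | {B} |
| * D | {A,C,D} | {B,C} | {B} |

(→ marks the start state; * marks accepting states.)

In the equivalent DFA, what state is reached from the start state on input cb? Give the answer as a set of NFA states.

Start: {A}.
δ(A,c) = {A,D}.
Union: {A,D}.
After c: {A,D}.
δ(A,b) = {C,D}; δ(D,b) = {B,C}.
Union: {B,C,D}.
After b: {B,C,D}.

{B,C,D}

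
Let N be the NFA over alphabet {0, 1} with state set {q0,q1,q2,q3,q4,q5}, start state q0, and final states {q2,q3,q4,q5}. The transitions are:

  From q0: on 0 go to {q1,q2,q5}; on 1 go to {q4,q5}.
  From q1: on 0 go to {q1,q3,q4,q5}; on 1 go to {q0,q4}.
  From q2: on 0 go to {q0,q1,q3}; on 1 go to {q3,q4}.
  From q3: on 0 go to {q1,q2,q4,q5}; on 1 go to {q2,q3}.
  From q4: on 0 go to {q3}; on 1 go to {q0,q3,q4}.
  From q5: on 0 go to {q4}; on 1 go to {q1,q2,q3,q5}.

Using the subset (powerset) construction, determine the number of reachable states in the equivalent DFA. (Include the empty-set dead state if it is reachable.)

9

Start state of the DFA: {q0}.
{q0} --0--> {q1,q2,q5}  [new]
{q0} --1--> {q4,q5}  [new]
{q1,q2,q5} --0--> {q0,q1,q3,q4,q5}  [new]
{q1,q2,q5} --1--> {q0,q1,q2,q3,q4,q5}  [new]
{q4,q5} --0--> {q3,q4}  [new]
{q4,q5} --1--> {q0,q1,q2,q3,q4,q5}  [seen]
{q0,q1,q3,q4,q5} --0--> {q1,q2,q3,q4,q5}  [new]
{q0,q1,q3,q4,q5} --1--> {q0,q1,q2,q3,q4,q5}  [seen]
{q0,q1,q2,q3,q4,q5} --0--> {q0,q1,q2,q3,q4,q5}  [seen]
{q0,q1,q2,q3,q4,q5} --1--> {q0,q1,q2,q3,q4,q5}  [seen]
{q3,q4} --0--> {q1,q2,q3,q4,q5}  [seen]
{q3,q4} --1--> {q0,q2,q3,q4}  [new]
{q1,q2,q3,q4,q5} --0--> {q0,q1,q2,q3,q4,q5}  [seen]
{q1,q2,q3,q4,q5} --1--> {q0,q1,q2,q3,q4,q5}  [seen]
{q0,q2,q3,q4} --0--> {q0,q1,q2,q3,q4,q5}  [seen]
{q0,q2,q3,q4} --1--> {q0,q2,q3,q4,q5}  [new]
{q0,q2,q3,q4,q5} --0--> {q0,q1,q2,q3,q4,q5}  [seen]
{q0,q2,q3,q4,q5} --1--> {q0,q1,q2,q3,q4,q5}  [seen]
Reachable DFA states: {q0}, {q1,q2,q5}, {q4,q5}, {q0,q1,q3,q4,q5}, {q0,q1,q2,q3,q4,q5}, {q3,q4}, {q1,q2,q3,q4,q5}, {q0,q2,q3,q4}, {q0,q2,q3,q4,q5}.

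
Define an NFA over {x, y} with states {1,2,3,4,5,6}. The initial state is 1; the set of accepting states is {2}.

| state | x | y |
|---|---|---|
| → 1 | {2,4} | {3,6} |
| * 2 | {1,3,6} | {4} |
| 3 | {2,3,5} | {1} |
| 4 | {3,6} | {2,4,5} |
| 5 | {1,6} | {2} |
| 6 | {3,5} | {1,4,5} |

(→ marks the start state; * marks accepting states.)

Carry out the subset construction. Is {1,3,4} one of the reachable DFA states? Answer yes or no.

Start state of the DFA: {1}.
{1} --x--> {2,4}  [new]
{1} --y--> {3,6}  [new]
{2,4} --x--> {1,3,6}  [new]
{2,4} --y--> {2,4,5}  [new]
{3,6} --x--> {2,3,5}  [new]
{3,6} --y--> {1,4,5}  [new]
{1,3,6} --x--> {2,3,4,5}  [new]
{1,3,6} --y--> {1,3,4,5,6}  [new]
{2,4,5} --x--> {1,3,6}  [seen]
{2,4,5} --y--> {2,4,5}  [seen]
{2,3,5} --x--> {1,2,3,5,6}  [new]
{2,3,5} --y--> {1,2,4}  [new]
{1,4,5} --x--> {1,2,3,4,6}  [new]
{1,4,5} --y--> {2,3,4,5,6}  [new]
{2,3,4,5} --x--> {1,2,3,5,6}  [seen]
{2,3,4,5} --y--> {1,2,4,5}  [new]
{1,3,4,5,6} --x--> {1,2,3,4,5,6}  [new]
{1,3,4,5,6} --y--> {1,2,3,4,5,6}  [seen]
{1,2,3,5,6} --x--> {1,2,3,4,5,6}  [seen]
{1,2,3,5,6} --y--> {1,2,3,4,5,6}  [seen]
{1,2,4} --x--> {1,2,3,4,6}  [seen]
{1,2,4} --y--> {2,3,4,5,6}  [seen]
{1,2,3,4,6} --x--> {1,2,3,4,5,6}  [seen]
{1,2,3,4,6} --y--> {1,2,3,4,5,6}  [seen]
{2,3,4,5,6} --x--> {1,2,3,5,6}  [seen]
{2,3,4,5,6} --y--> {1,2,4,5}  [seen]
{1,2,4,5} --x--> {1,2,3,4,6}  [seen]
{1,2,4,5} --y--> {2,3,4,5,6}  [seen]
{1,2,3,4,5,6} --x--> {1,2,3,4,5,6}  [seen]
{1,2,3,4,5,6} --y--> {1,2,3,4,5,6}  [seen]
Reachable DFA states: {1}, {2,4}, {3,6}, {1,3,6}, {2,4,5}, {2,3,5}, {1,4,5}, {2,3,4,5}, {1,3,4,5,6}, {1,2,3,5,6}, {1,2,4}, {1,2,3,4,6}, {2,3,4,5,6}, {1,2,4,5}, {1,2,3,4,5,6}.
{1,3,4} is not among them.

no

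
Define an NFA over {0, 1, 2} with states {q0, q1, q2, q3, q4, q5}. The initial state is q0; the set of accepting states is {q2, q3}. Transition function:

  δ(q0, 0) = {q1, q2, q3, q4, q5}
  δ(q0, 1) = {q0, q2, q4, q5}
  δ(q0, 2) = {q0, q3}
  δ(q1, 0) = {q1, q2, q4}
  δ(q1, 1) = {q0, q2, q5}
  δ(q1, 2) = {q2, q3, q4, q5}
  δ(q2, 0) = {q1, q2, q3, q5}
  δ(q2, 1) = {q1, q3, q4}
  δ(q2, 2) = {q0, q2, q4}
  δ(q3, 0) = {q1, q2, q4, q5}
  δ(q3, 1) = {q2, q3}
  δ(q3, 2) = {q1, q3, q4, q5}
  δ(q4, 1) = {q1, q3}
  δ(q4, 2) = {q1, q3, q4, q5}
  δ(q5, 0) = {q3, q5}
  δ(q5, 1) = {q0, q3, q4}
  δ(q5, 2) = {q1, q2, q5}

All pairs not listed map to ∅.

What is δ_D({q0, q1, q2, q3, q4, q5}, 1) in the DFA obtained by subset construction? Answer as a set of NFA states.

{q0, q1, q2, q3, q4, q5}

δ(q0,1) = {q0, q2, q4, q5}; δ(q1,1) = {q0, q2, q5}; δ(q2,1) = {q1, q3, q4}; δ(q3,1) = {q2, q3}; δ(q4,1) = {q1, q3}; δ(q5,1) = {q0, q3, q4}.
Union: {q0, q1, q2, q3, q4, q5}.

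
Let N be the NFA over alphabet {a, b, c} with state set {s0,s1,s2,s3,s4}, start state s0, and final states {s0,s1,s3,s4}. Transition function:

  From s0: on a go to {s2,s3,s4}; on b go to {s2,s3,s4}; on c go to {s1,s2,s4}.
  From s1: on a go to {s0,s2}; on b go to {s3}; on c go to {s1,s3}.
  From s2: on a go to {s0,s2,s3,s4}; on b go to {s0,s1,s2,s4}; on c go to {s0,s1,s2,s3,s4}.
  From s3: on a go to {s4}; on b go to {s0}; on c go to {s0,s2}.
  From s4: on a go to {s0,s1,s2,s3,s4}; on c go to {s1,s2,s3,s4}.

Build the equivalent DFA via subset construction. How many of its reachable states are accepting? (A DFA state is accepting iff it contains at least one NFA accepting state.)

Start state of the DFA: {s0}.
{s0} --a--> {s2,s3,s4}  [new]
{s0} --b--> {s2,s3,s4}  [seen]
{s0} --c--> {s1,s2,s4}  [new]
{s2,s3,s4} --a--> {s0,s1,s2,s3,s4}  [new]
{s2,s3,s4} --b--> {s0,s1,s2,s4}  [new]
{s2,s3,s4} --c--> {s0,s1,s2,s3,s4}  [seen]
{s1,s2,s4} --a--> {s0,s1,s2,s3,s4}  [seen]
{s1,s2,s4} --b--> {s0,s1,s2,s3,s4}  [seen]
{s1,s2,s4} --c--> {s0,s1,s2,s3,s4}  [seen]
{s0,s1,s2,s3,s4} --a--> {s0,s1,s2,s3,s4}  [seen]
{s0,s1,s2,s3,s4} --b--> {s0,s1,s2,s3,s4}  [seen]
{s0,s1,s2,s3,s4} --c--> {s0,s1,s2,s3,s4}  [seen]
{s0,s1,s2,s4} --a--> {s0,s1,s2,s3,s4}  [seen]
{s0,s1,s2,s4} --b--> {s0,s1,s2,s3,s4}  [seen]
{s0,s1,s2,s4} --c--> {s0,s1,s2,s3,s4}  [seen]
Reachable DFA states: {s0}, {s2,s3,s4}, {s1,s2,s4}, {s0,s1,s2,s3,s4}, {s0,s1,s2,s4}.
Accepting DFA states (contain an NFA accepting state): {s0}, {s2,s3,s4}, {s1,s2,s4}, {s0,s1,s2,s3,s4}, {s0,s1,s2,s4}.

5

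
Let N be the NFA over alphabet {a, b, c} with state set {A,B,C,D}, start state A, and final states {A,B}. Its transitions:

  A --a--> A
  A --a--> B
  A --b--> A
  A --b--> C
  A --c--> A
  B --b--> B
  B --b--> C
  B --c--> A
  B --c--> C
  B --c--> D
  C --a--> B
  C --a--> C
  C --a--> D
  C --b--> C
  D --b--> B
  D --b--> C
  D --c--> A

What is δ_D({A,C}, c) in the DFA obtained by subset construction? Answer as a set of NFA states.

δ(A,c) = {A}; δ(C,c) = ∅.
Union: {A}.

{A}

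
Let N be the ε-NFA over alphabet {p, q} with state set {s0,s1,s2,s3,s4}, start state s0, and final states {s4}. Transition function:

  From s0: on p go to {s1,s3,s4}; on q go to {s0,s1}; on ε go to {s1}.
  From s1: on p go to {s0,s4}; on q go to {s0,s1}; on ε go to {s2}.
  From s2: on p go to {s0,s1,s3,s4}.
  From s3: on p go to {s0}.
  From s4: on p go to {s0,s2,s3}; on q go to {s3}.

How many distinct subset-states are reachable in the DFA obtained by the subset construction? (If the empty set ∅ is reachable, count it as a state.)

Start state of the DFA: {s0,s1,s2} (ε-closure of the NFA start).
{s0,s1,s2} --p--> {s0,s1,s2,s3,s4}  [new]
{s0,s1,s2} --q--> {s0,s1,s2}  [seen]
{s0,s1,s2,s3,s4} --p--> {s0,s1,s2,s3,s4}  [seen]
{s0,s1,s2,s3,s4} --q--> {s0,s1,s2,s3}  [new]
{s0,s1,s2,s3} --p--> {s0,s1,s2,s3,s4}  [seen]
{s0,s1,s2,s3} --q--> {s0,s1,s2}  [seen]
Reachable DFA states: {s0,s1,s2}, {s0,s1,s2,s3,s4}, {s0,s1,s2,s3}.

3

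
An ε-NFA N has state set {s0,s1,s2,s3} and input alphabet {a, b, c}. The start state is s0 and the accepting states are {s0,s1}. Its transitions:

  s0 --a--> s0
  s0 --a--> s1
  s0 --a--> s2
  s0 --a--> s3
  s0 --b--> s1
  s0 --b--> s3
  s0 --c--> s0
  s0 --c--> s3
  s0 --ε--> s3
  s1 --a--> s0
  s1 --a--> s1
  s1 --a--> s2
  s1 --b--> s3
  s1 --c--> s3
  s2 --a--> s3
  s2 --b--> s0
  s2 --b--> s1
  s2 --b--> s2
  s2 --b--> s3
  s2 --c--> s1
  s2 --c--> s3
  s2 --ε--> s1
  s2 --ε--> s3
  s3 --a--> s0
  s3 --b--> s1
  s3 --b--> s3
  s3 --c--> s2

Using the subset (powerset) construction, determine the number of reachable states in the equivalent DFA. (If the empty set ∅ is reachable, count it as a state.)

4

Start state of the DFA: {s0,s3} (ε-closure of the NFA start).
{s0,s3} --a--> {s0,s1,s2,s3}  [new]
{s0,s3} --b--> {s1,s3}  [new]
{s0,s3} --c--> {s0,s1,s2,s3}  [seen]
{s0,s1,s2,s3} --a--> {s0,s1,s2,s3}  [seen]
{s0,s1,s2,s3} --b--> {s0,s1,s2,s3}  [seen]
{s0,s1,s2,s3} --c--> {s0,s1,s2,s3}  [seen]
{s1,s3} --a--> {s0,s1,s2,s3}  [seen]
{s1,s3} --b--> {s1,s3}  [seen]
{s1,s3} --c--> {s1,s2,s3}  [new]
{s1,s2,s3} --a--> {s0,s1,s2,s3}  [seen]
{s1,s2,s3} --b--> {s0,s1,s2,s3}  [seen]
{s1,s2,s3} --c--> {s1,s2,s3}  [seen]
Reachable DFA states: {s0,s3}, {s0,s1,s2,s3}, {s1,s3}, {s1,s2,s3}.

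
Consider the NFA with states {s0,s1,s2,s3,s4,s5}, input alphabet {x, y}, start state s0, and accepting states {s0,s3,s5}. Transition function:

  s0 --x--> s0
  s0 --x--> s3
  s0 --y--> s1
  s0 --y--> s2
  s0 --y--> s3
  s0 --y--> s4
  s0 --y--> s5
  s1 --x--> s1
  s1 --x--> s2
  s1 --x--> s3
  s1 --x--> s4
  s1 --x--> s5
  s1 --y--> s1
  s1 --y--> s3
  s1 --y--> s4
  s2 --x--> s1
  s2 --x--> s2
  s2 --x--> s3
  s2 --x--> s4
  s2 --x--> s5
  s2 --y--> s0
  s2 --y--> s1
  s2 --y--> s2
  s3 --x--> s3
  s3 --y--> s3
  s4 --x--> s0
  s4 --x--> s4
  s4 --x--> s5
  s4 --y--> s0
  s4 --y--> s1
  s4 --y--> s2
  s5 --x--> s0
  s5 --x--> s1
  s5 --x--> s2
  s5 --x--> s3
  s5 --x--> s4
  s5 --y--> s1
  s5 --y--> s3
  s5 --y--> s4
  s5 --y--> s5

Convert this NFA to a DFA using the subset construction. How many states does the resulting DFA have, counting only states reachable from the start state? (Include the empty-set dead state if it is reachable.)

4

Start state of the DFA: {s0}.
{s0} --x--> {s0,s3}  [new]
{s0} --y--> {s1,s2,s3,s4,s5}  [new]
{s0,s3} --x--> {s0,s3}  [seen]
{s0,s3} --y--> {s1,s2,s3,s4,s5}  [seen]
{s1,s2,s3,s4,s5} --x--> {s0,s1,s2,s3,s4,s5}  [new]
{s1,s2,s3,s4,s5} --y--> {s0,s1,s2,s3,s4,s5}  [seen]
{s0,s1,s2,s3,s4,s5} --x--> {s0,s1,s2,s3,s4,s5}  [seen]
{s0,s1,s2,s3,s4,s5} --y--> {s0,s1,s2,s3,s4,s5}  [seen]
Reachable DFA states: {s0}, {s0,s3}, {s1,s2,s3,s4,s5}, {s0,s1,s2,s3,s4,s5}.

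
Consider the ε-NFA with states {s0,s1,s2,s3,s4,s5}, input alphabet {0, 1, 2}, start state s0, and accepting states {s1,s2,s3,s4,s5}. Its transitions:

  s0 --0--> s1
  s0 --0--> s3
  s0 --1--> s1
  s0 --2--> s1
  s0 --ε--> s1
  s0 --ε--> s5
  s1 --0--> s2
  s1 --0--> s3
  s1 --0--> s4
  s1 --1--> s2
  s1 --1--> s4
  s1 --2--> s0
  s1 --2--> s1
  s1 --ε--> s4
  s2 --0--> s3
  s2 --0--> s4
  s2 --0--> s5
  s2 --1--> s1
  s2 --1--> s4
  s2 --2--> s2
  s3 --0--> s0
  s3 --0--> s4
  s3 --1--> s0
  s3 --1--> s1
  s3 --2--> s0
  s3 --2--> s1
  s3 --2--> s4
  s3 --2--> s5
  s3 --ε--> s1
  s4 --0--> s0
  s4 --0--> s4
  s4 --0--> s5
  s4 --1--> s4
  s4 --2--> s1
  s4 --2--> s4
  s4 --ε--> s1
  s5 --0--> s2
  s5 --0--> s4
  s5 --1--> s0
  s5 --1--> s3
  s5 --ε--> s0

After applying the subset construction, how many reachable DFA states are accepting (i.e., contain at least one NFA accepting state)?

Start state of the DFA: {s0,s1,s4,s5} (ε-closure of the NFA start).
{s0,s1,s4,s5} --0--> {s0,s1,s2,s3,s4,s5}  [new]
{s0,s1,s4,s5} --1--> {s0,s1,s2,s3,s4,s5}  [seen]
{s0,s1,s4,s5} --2--> {s0,s1,s4,s5}  [seen]
{s0,s1,s2,s3,s4,s5} --0--> {s0,s1,s2,s3,s4,s5}  [seen]
{s0,s1,s2,s3,s4,s5} --1--> {s0,s1,s2,s3,s4,s5}  [seen]
{s0,s1,s2,s3,s4,s5} --2--> {s0,s1,s2,s4,s5}  [new]
{s0,s1,s2,s4,s5} --0--> {s0,s1,s2,s3,s4,s5}  [seen]
{s0,s1,s2,s4,s5} --1--> {s0,s1,s2,s3,s4,s5}  [seen]
{s0,s1,s2,s4,s5} --2--> {s0,s1,s2,s4,s5}  [seen]
Reachable DFA states: {s0,s1,s4,s5}, {s0,s1,s2,s3,s4,s5}, {s0,s1,s2,s4,s5}.
Accepting DFA states (contain an NFA accepting state): {s0,s1,s4,s5}, {s0,s1,s2,s3,s4,s5}, {s0,s1,s2,s4,s5}.

3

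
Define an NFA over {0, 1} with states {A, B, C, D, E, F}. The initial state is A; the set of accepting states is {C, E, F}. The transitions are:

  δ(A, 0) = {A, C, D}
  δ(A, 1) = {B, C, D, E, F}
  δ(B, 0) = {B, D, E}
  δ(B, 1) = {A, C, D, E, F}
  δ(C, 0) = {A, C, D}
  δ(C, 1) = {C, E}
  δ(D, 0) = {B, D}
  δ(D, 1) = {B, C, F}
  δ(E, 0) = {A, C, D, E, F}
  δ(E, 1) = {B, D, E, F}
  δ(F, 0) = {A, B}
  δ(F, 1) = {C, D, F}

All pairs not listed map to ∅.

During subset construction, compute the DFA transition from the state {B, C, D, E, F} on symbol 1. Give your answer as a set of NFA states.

{A, B, C, D, E, F}

δ(B,1) = {A, C, D, E, F}; δ(C,1) = {C, E}; δ(D,1) = {B, C, F}; δ(E,1) = {B, D, E, F}; δ(F,1) = {C, D, F}.
Union: {A, B, C, D, E, F}.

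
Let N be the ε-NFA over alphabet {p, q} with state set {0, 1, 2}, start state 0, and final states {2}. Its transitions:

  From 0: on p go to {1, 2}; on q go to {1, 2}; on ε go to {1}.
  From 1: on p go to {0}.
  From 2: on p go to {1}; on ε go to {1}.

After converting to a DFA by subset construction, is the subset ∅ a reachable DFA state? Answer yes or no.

Start state of the DFA: {0, 1} (ε-closure of the NFA start).
{0, 1} --p--> {0, 1, 2}  [new]
{0, 1} --q--> {1, 2}  [new]
{0, 1, 2} --p--> {0, 1, 2}  [seen]
{0, 1, 2} --q--> {1, 2}  [seen]
{1, 2} --p--> {0, 1}  [seen]
{1, 2} --q--> ∅  [new]
∅ --p--> ∅  [seen]
∅ --q--> ∅  [seen]
Reachable DFA states: {0, 1}, {0, 1, 2}, {1, 2}, ∅.
∅ is among them.

yes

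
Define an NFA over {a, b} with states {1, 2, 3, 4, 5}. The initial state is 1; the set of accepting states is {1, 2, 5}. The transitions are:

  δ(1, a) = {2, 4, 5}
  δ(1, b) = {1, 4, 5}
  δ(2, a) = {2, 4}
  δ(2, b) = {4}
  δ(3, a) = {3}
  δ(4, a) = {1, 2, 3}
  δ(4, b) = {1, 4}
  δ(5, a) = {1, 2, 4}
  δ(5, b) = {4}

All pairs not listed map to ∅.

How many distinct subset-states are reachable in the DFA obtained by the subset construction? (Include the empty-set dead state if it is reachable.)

6

Start state of the DFA: {1}.
{1} --a--> {2, 4, 5}  [new]
{1} --b--> {1, 4, 5}  [new]
{2, 4, 5} --a--> {1, 2, 3, 4}  [new]
{2, 4, 5} --b--> {1, 4}  [new]
{1, 4, 5} --a--> {1, 2, 3, 4, 5}  [new]
{1, 4, 5} --b--> {1, 4, 5}  [seen]
{1, 2, 3, 4} --a--> {1, 2, 3, 4, 5}  [seen]
{1, 2, 3, 4} --b--> {1, 4, 5}  [seen]
{1, 4} --a--> {1, 2, 3, 4, 5}  [seen]
{1, 4} --b--> {1, 4, 5}  [seen]
{1, 2, 3, 4, 5} --a--> {1, 2, 3, 4, 5}  [seen]
{1, 2, 3, 4, 5} --b--> {1, 4, 5}  [seen]
Reachable DFA states: {1}, {2, 4, 5}, {1, 4, 5}, {1, 2, 3, 4}, {1, 4}, {1, 2, 3, 4, 5}.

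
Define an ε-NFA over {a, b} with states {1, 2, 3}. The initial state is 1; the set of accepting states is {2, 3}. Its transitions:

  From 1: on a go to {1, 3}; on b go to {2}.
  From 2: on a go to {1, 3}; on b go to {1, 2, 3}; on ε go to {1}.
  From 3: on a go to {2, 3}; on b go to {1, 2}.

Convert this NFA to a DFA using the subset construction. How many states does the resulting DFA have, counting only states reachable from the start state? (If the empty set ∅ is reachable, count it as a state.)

4

Start state of the DFA: {1} (ε-closure of the NFA start).
{1} --a--> {1, 3}  [new]
{1} --b--> {1, 2}  [new]
{1, 3} --a--> {1, 2, 3}  [new]
{1, 3} --b--> {1, 2}  [seen]
{1, 2} --a--> {1, 3}  [seen]
{1, 2} --b--> {1, 2, 3}  [seen]
{1, 2, 3} --a--> {1, 2, 3}  [seen]
{1, 2, 3} --b--> {1, 2, 3}  [seen]
Reachable DFA states: {1}, {1, 3}, {1, 2}, {1, 2, 3}.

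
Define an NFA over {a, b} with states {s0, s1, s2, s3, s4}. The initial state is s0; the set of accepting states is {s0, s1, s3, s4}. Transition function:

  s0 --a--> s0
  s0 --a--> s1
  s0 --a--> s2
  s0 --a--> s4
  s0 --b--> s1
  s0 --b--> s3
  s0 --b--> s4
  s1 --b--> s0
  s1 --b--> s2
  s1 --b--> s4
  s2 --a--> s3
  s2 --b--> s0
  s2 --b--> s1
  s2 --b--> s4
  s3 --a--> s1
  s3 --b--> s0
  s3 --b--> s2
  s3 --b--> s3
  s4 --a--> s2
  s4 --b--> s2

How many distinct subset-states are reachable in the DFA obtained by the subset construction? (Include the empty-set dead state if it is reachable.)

11

Start state of the DFA: {s0}.
{s0} --a--> {s0, s1, s2, s4}  [new]
{s0} --b--> {s1, s3, s4}  [new]
{s0, s1, s2, s4} --a--> {s0, s1, s2, s3, s4}  [new]
{s0, s1, s2, s4} --b--> {s0, s1, s2, s3, s4}  [seen]
{s1, s3, s4} --a--> {s1, s2}  [new]
{s1, s3, s4} --b--> {s0, s2, s3, s4}  [new]
{s0, s1, s2, s3, s4} --a--> {s0, s1, s2, s3, s4}  [seen]
{s0, s1, s2, s3, s4} --b--> {s0, s1, s2, s3, s4}  [seen]
{s1, s2} --a--> {s3}  [new]
{s1, s2} --b--> {s0, s1, s2, s4}  [seen]
{s0, s2, s3, s4} --a--> {s0, s1, s2, s3, s4}  [seen]
{s0, s2, s3, s4} --b--> {s0, s1, s2, s3, s4}  [seen]
{s3} --a--> {s1}  [new]
{s3} --b--> {s0, s2, s3}  [new]
{s1} --a--> ∅  [new]
{s1} --b--> {s0, s2, s4}  [new]
{s0, s2, s3} --a--> {s0, s1, s2, s3, s4}  [seen]
{s0, s2, s3} --b--> {s0, s1, s2, s3, s4}  [seen]
∅ --a--> ∅  [seen]
∅ --b--> ∅  [seen]
{s0, s2, s4} --a--> {s0, s1, s2, s3, s4}  [seen]
{s0, s2, s4} --b--> {s0, s1, s2, s3, s4}  [seen]
Reachable DFA states: {s0}, {s0, s1, s2, s4}, {s1, s3, s4}, {s0, s1, s2, s3, s4}, {s1, s2}, {s0, s2, s3, s4}, {s3}, {s1}, {s0, s2, s3}, ∅, {s0, s2, s4}.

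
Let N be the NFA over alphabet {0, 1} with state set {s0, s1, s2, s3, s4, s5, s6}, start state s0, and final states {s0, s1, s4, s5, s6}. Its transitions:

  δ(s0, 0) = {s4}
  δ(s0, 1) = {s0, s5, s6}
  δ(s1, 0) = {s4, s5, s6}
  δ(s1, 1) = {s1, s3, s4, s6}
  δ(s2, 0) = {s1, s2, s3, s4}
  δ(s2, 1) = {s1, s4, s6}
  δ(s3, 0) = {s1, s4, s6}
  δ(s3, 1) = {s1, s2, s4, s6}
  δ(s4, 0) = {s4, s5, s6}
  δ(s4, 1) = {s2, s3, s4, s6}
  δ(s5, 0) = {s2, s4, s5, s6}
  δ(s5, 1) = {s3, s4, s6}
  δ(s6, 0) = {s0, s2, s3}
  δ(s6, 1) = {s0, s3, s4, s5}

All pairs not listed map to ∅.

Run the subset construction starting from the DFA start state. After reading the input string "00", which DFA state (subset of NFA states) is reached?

Start: {s0}.
δ(s0,0) = {s4}.
Union: {s4}.
After 0: {s4}.
δ(s4,0) = {s4, s5, s6}.
Union: {s4, s5, s6}.
After 0: {s4, s5, s6}.

{s4, s5, s6}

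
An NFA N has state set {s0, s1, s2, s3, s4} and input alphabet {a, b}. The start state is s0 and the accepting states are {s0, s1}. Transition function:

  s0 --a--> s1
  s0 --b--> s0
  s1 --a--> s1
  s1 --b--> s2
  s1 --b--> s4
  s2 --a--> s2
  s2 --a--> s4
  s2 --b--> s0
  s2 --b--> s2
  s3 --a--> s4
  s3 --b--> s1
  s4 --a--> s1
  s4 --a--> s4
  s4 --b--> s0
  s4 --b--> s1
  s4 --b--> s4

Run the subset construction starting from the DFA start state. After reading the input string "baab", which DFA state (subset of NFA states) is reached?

Start: {s0}.
δ(s0,b) = {s0}.
Union: {s0}.
After b: {s0}.
δ(s0,a) = {s1}.
Union: {s1}.
After a: {s1}.
δ(s1,a) = {s1}.
Union: {s1}.
After a: {s1}.
δ(s1,b) = {s2, s4}.
Union: {s2, s4}.
After b: {s2, s4}.

{s2, s4}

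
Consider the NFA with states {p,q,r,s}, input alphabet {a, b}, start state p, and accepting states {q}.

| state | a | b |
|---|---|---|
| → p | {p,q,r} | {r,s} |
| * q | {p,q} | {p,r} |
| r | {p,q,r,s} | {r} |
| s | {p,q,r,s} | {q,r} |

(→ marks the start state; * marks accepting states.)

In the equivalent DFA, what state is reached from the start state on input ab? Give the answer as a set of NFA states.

{p,r,s}

Start: {p}.
δ(p,a) = {p,q,r}.
Union: {p,q,r}.
After a: {p,q,r}.
δ(p,b) = {r,s}; δ(q,b) = {p,r}; δ(r,b) = {r}.
Union: {p,r,s}.
After b: {p,r,s}.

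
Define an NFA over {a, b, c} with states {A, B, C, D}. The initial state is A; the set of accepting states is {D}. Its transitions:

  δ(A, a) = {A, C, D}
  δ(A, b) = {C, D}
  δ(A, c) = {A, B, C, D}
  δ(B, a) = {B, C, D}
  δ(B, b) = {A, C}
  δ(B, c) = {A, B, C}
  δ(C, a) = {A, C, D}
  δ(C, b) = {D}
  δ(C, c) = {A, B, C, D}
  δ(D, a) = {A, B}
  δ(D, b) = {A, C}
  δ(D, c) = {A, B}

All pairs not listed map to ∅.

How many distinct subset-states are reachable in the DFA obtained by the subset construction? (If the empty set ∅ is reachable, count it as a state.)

4

Start state of the DFA: {A}.
{A} --a--> {A, C, D}  [new]
{A} --b--> {C, D}  [new]
{A} --c--> {A, B, C, D}  [new]
{A, C, D} --a--> {A, B, C, D}  [seen]
{A, C, D} --b--> {A, C, D}  [seen]
{A, C, D} --c--> {A, B, C, D}  [seen]
{C, D} --a--> {A, B, C, D}  [seen]
{C, D} --b--> {A, C, D}  [seen]
{C, D} --c--> {A, B, C, D}  [seen]
{A, B, C, D} --a--> {A, B, C, D}  [seen]
{A, B, C, D} --b--> {A, C, D}  [seen]
{A, B, C, D} --c--> {A, B, C, D}  [seen]
Reachable DFA states: {A}, {A, C, D}, {C, D}, {A, B, C, D}.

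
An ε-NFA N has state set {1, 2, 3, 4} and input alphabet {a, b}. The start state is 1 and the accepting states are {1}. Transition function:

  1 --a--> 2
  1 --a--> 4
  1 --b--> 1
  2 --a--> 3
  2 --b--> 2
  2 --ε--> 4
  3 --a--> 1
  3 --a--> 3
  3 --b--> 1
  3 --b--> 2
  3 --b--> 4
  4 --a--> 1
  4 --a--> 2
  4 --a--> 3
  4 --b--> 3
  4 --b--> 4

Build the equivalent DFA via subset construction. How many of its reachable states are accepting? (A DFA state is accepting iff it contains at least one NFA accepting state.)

Start state of the DFA: {1} (ε-closure of the NFA start).
{1} --a--> {2, 4}  [new]
{1} --b--> {1}  [seen]
{2, 4} --a--> {1, 2, 3, 4}  [new]
{2, 4} --b--> {2, 3, 4}  [new]
{1, 2, 3, 4} --a--> {1, 2, 3, 4}  [seen]
{1, 2, 3, 4} --b--> {1, 2, 3, 4}  [seen]
{2, 3, 4} --a--> {1, 2, 3, 4}  [seen]
{2, 3, 4} --b--> {1, 2, 3, 4}  [seen]
Reachable DFA states: {1}, {2, 4}, {1, 2, 3, 4}, {2, 3, 4}.
Accepting DFA states (contain an NFA accepting state): {1}, {1, 2, 3, 4}.

2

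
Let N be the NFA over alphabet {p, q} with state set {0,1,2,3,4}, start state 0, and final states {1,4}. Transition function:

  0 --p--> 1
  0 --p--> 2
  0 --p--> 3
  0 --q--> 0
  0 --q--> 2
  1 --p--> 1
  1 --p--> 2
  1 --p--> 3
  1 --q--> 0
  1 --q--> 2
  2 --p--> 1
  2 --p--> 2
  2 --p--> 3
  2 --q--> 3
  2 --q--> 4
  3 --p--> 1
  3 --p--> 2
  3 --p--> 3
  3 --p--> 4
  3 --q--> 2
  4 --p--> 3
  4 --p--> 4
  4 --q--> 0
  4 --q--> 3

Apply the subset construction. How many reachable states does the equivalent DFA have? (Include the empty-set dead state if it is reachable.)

Start state of the DFA: {0}.
{0} --p--> {1,2,3}  [new]
{0} --q--> {0,2}  [new]
{1,2,3} --p--> {1,2,3,4}  [new]
{1,2,3} --q--> {0,2,3,4}  [new]
{0,2} --p--> {1,2,3}  [seen]
{0,2} --q--> {0,2,3,4}  [seen]
{1,2,3,4} --p--> {1,2,3,4}  [seen]
{1,2,3,4} --q--> {0,2,3,4}  [seen]
{0,2,3,4} --p--> {1,2,3,4}  [seen]
{0,2,3,4} --q--> {0,2,3,4}  [seen]
Reachable DFA states: {0}, {1,2,3}, {0,2}, {1,2,3,4}, {0,2,3,4}.

5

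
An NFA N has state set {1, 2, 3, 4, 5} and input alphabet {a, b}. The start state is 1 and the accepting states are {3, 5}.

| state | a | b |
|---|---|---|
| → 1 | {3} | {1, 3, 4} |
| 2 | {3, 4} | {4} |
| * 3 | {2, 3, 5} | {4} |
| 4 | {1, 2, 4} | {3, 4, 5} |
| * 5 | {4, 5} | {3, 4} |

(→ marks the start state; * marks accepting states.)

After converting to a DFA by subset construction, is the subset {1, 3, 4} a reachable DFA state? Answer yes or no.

Start state of the DFA: {1}.
{1} --a--> {3}  [new]
{1} --b--> {1, 3, 4}  [new]
{3} --a--> {2, 3, 5}  [new]
{3} --b--> {4}  [new]
{1, 3, 4} --a--> {1, 2, 3, 4, 5}  [new]
{1, 3, 4} --b--> {1, 3, 4, 5}  [new]
{2, 3, 5} --a--> {2, 3, 4, 5}  [new]
{2, 3, 5} --b--> {3, 4}  [new]
{4} --a--> {1, 2, 4}  [new]
{4} --b--> {3, 4, 5}  [new]
{1, 2, 3, 4, 5} --a--> {1, 2, 3, 4, 5}  [seen]
{1, 2, 3, 4, 5} --b--> {1, 3, 4, 5}  [seen]
{1, 3, 4, 5} --a--> {1, 2, 3, 4, 5}  [seen]
{1, 3, 4, 5} --b--> {1, 3, 4, 5}  [seen]
{2, 3, 4, 5} --a--> {1, 2, 3, 4, 5}  [seen]
{2, 3, 4, 5} --b--> {3, 4, 5}  [seen]
{3, 4} --a--> {1, 2, 3, 4, 5}  [seen]
{3, 4} --b--> {3, 4, 5}  [seen]
{1, 2, 4} --a--> {1, 2, 3, 4}  [new]
{1, 2, 4} --b--> {1, 3, 4, 5}  [seen]
{3, 4, 5} --a--> {1, 2, 3, 4, 5}  [seen]
{3, 4, 5} --b--> {3, 4, 5}  [seen]
{1, 2, 3, 4} --a--> {1, 2, 3, 4, 5}  [seen]
{1, 2, 3, 4} --b--> {1, 3, 4, 5}  [seen]
Reachable DFA states: {1}, {3}, {1, 3, 4}, {2, 3, 5}, {4}, {1, 2, 3, 4, 5}, {1, 3, 4, 5}, {2, 3, 4, 5}, {3, 4}, {1, 2, 4}, {3, 4, 5}, {1, 2, 3, 4}.
{1, 3, 4} is among them.

yes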